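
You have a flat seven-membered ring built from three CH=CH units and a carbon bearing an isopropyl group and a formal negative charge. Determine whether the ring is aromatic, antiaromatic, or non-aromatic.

Antiaromatic

Every ring atom contributes a p orbital perpendicular to the ring (the double-bond atoms are sp², each contributing one p electron; the carbanion's lone pair occupies the p orbital), so the π system is cyclic and fully conjugated.
Tallying contributions gives 3 × 2 = 6 from the double-bond units + 2 from the C(isopropyl)(-) atom = 8.
With 8 = 4·2 π electrons, Hückel's rule classifies the planar ring as antiaromatic.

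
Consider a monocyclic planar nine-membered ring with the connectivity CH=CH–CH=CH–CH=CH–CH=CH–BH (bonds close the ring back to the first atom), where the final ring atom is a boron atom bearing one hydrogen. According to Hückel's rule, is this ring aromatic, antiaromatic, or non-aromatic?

Check conjugation: the double-bond atoms are sp², each contributing one p electron; the boron has an empty p orbital — every position has a p orbital, so the cyclic π system is continuous.
Tallying contributions gives 4 × 2 = 8 from the double-bond units + 0 from the BH atom = 8.
8 is a 4n count (n = 2), so the planar conjugated ring is antiaromatic.

Antiaromatic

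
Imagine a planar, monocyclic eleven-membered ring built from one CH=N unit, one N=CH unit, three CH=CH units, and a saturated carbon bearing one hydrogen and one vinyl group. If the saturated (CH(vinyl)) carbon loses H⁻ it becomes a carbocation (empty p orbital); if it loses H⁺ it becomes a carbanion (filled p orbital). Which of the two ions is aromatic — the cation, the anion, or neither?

Both ions have a continuous loop of p orbitals — each ring atom is sp².
Cation: 5 × 2 + 0 = 10 π electrons → 4(2)+2, aromatic.
Anion: 5 × 2 + 2 = 12 π electrons → 4(3), antiaromatic.

The cation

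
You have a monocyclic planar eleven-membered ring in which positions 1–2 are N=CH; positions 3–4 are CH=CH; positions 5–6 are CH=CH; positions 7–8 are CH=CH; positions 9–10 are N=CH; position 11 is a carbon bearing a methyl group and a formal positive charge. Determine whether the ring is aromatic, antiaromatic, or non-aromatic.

Check conjugation: every atom in a ring double bond is sp² and brings one electron to the p orbital; the doubly-bonded nitrogens are pyridine-type — their lone pairs lie in the ring plane, leaving one electron in the p orbital; the carbocation has an empty p orbital — every position has a p orbital, so the cyclic π system is continuous.
Counting π electrons: 5 × 2 = 10 from the double-bond units + 0 from the C(methyl)(+) atom = 10.
Since 10 = 4·2 + 2, the ring meets the 4n+2 criterion.

Aromatic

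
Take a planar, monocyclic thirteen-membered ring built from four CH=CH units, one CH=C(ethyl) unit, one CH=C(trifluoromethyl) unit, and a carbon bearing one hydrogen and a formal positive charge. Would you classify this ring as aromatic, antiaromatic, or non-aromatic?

Check conjugation: every atom in a ring double bond is sp² and brings one electron to the p orbital; the carbocation has an empty p orbital — every position has a p orbital, so the cyclic π system is continuous.
Tallying contributions gives 6 × 2 = 12 from the double-bond units + 0 from the CH(+) atom = 12.
A 4n π count (12, n = 3) in a planar conjugated ring means antiaromatic.

Antiaromatic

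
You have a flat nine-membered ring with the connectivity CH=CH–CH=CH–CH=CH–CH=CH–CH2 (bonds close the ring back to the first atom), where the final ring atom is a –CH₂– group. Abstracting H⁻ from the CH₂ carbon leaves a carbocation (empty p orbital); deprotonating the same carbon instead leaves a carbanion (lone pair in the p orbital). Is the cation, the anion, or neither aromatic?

Both ions have a continuous loop of p orbitals — each ring atom is sp².
Cation: 4 × 2 + 0 = 8 π electrons → 4(2), antiaromatic.
Anion: 4 × 2 + 2 = 10 π electrons → 4(2)+2, aromatic.

The anion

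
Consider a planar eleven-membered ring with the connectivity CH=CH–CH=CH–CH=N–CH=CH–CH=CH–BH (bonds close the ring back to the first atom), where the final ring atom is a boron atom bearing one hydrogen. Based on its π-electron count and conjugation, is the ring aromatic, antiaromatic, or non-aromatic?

All ring atoms are sp² and supply a p orbital to the ring (every atom in a ring double bond is sp² and brings one electron to the p orbital; the doubly-bonded nitrogens are pyridine-type — their lone pairs lie in the ring plane, leaving one electron in the p orbital; the boron has an empty p orbital); the conjugation is uninterrupted.
Tallying contributions gives 5 × 2 = 10 from the double-bond units + 0 from the BH atom = 10.
With 10 π electrons (n = 2), the Hückel 4n+2 condition holds.

Aromatic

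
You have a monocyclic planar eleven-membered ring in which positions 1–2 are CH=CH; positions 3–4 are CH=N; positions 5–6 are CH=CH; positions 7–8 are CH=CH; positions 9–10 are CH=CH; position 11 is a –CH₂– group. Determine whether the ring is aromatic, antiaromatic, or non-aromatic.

Non-aromatic

At the CH2 position, the tetrahedral CH₂ carbon is sp³ and has no p orbital in the ring π system; the ring's p-orbital overlap is broken there.
A ring that is not fully conjugated cannot be aromatic or antiaromatic regardless of its π-electron count.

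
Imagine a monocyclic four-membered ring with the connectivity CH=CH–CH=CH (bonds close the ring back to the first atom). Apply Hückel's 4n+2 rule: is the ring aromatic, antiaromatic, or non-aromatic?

All ring atoms are sp² and supply a p orbital to the ring (the double-bond atoms are sp², each contributing one p electron); the conjugation is uninterrupted.
Tallying contributions gives 2 × 2 = 4 from the 2 double-bond units.
4 is a 4n count (n = 1), so the planar conjugated ring is antiaromatic.
(This ring is cyclobutadiene.)

Antiaromatic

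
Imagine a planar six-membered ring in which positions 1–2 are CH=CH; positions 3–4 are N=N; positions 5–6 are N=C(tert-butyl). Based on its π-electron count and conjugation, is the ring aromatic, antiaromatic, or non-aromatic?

Aromatic

Check conjugation: every atom in a ring double bond is sp² and brings one electron to the p orbital; each =N– nitrogen is pyridine-type (lone pair in the sp² plane, one electron in the p orbital) — every position has a p orbital, so the cyclic π system is continuous.
Tallying contributions gives 3 × 2 = 6 from the 3 double-bond units.
That gives a 4n+2 count (6, n = 1).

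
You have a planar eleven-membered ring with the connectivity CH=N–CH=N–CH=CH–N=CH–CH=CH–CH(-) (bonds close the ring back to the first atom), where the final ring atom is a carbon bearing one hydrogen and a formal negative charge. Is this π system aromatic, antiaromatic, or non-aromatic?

The p orbitals form a continuous loop: each doubly-bonded ring atom is sp² with one p-orbital electron; the doubly-bonded nitrogens are pyridine-type — their lone pairs lie in the ring plane, leaving one electron in the p orbital; the carbanion's lone pair occupies the p orbital. The ring is fully conjugated.
π-electron count: 5 × 2 = 10 from the double-bond units + 2 from the CH(-) atom = 12.
A 4n π count (12, n = 3) in a planar conjugated ring means antiaromatic.

Antiaromatic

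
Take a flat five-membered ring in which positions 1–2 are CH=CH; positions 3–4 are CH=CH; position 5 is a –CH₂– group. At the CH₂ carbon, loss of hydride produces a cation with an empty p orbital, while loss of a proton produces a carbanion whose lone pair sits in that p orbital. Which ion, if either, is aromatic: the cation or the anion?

Both ions have a continuous loop of p orbitals — each ring atom is sp².
Cation: 2 × 2 + 0 = 4 π electrons → 4(1), antiaromatic.
Anion: 2 × 2 + 2 = 6 π electrons → 4(1)+2, aromatic.

The anion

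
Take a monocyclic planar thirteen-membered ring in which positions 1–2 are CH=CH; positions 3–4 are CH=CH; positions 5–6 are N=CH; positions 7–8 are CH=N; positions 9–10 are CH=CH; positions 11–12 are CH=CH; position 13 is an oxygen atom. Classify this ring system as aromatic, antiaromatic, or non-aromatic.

Aromatic

Check conjugation: the double-bond atoms are sp², each contributing one p electron; the doubly-bonded nitrogens are pyridine-type — their lone pairs lie in the ring plane, leaving one electron in the p orbital; the oxygen donates one lone pair from its p orbital — every position has a p orbital, so the cyclic π system is continuous.
Counting π electrons: 6 × 2 = 12 from the double-bond units + 2 from the O atom = 14.
14 = 4(3) + 2, which satisfies Hückel's 4n+2 rule.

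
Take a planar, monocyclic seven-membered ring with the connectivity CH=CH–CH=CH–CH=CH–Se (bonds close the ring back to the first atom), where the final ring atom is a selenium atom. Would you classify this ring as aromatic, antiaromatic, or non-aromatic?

Every ring atom contributes a p orbital perpendicular to the ring (every atom in a ring double bond is sp² and brings one electron to the p orbital; the selenium donates one lone pair from its p orbital), so the π system is cyclic and fully conjugated.
Tallying contributions gives 3 × 2 = 6 from the double-bond units + 2 from the Se atom = 8.
8 = 4(2); a planar, fully conjugated 4n system is antiaromatic.

Antiaromatic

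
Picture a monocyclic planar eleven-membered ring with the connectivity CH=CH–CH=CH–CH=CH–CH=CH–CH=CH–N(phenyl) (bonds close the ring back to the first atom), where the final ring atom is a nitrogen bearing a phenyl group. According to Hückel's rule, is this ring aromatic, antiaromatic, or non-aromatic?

Antiaromatic

All ring atoms are sp² and supply a p orbital to the ring (each doubly-bonded ring atom is sp² with one p-orbital electron; the pyrrole-type nitrogen donates its lone pair from the p orbital); the conjugation is uninterrupted.
Counting π electrons: 5 × 2 = 10 from the double-bond units + 2 from the N(phenyl) atom = 12.
A 4n π count (12, n = 3) in a planar conjugated ring means antiaromatic.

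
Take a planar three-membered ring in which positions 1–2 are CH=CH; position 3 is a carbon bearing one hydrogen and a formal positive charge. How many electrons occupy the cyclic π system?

2

All ring atoms are sp² and supply a p orbital to the ring (each doubly-bonded ring atom is sp² with one p-orbital electron; the carbocation has an empty p orbital); the conjugation is uninterrupted.
Counting π electrons: 1 × 2 = 2 from the double-bond unit + 0 from the CH(+) atom = 2.
(The species described is the cyclopropenyl cation.)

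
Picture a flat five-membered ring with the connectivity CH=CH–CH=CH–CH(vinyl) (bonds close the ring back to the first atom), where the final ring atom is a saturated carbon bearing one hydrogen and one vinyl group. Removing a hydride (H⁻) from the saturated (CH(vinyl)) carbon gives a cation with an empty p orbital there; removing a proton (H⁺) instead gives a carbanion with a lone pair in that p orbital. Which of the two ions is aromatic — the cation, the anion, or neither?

The anion

Once that carbon is sp², every ring atom has a p orbital and both ions are fully conjugated.
Cation: 2 × 2 + 0 = 4 π electrons → 4(1), antiaromatic.
Anion: 2 × 2 + 2 = 6 π electrons → 4(1)+2, aromatic.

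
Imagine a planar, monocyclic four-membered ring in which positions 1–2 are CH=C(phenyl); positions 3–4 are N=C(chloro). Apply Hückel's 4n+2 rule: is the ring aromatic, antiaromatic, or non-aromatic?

All ring atoms are sp² and supply a p orbital to the ring (each doubly-bonded ring atom is sp² with one p-orbital electron; the doubly-bonded nitrogens are pyridine-type — their lone pairs lie in the ring plane, leaving one electron in the p orbital); the conjugation is uninterrupted.
π-electron count: 2 × 2 = 4 from the 2 double-bond units.
With 4 = 4·1 π electrons, Hückel's rule classifies the planar ring as antiaromatic.

Antiaromatic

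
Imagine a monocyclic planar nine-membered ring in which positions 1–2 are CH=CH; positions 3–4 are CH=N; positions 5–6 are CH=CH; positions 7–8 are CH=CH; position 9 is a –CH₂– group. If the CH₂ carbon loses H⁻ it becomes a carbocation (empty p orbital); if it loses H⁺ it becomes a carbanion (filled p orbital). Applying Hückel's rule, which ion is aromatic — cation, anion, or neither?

In both ions every ring atom is sp² and contributes a p orbital, so both rings are fully conjugated.
Cation: 4 × 2 + 0 = 8 π electrons → 4(2), antiaromatic.
Anion: 4 × 2 + 2 = 10 π electrons → 4(2)+2, aromatic.

The anion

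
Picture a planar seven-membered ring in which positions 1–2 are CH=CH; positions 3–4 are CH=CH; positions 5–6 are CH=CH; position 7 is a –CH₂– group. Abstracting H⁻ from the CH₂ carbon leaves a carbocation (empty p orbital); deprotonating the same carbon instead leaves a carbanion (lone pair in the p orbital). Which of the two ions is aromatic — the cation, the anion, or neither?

The cation

Once that carbon is sp², every ring atom has a p orbital and both ions are fully conjugated.
Cation: 3 × 2 + 0 = 6 π electrons → 4(1)+2, aromatic.
Anion: 3 × 2 + 2 = 8 π electrons → 4(2), antiaromatic.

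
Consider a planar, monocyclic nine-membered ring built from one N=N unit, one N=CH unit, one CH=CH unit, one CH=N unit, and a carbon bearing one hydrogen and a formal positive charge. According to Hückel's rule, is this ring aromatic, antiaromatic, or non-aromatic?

Antiaromatic

Every ring atom contributes a p orbital perpendicular to the ring (every atom in a ring double bond is sp² and brings one electron to the p orbital; each =N– nitrogen is pyridine-type (lone pair in the sp² plane, one electron in the p orbital); the carbocation has an empty p orbital), so the π system is cyclic and fully conjugated.
Counting π electrons: 4 × 2 = 8 from the double-bond units + 0 from the CH(+) atom = 8.
With 8 = 4·2 π electrons, Hückel's rule classifies the planar ring as antiaromatic.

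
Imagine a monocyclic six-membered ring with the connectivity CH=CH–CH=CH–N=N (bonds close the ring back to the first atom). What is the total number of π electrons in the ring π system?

6

The p orbitals form a continuous loop: each doubly-bonded ring atom is sp² with one p-orbital electron; the doubly-bonded nitrogens are pyridine-type — their lone pairs lie in the ring plane, leaving one electron in the p orbital. The ring is fully conjugated.
Counting π electrons: 3 × 2 = 6 from the 3 double-bond units.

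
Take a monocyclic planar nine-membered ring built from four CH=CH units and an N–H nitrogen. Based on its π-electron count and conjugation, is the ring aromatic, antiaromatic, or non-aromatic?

Aromatic

The p orbitals form a continuous loop: each doubly-bonded ring atom is sp² with one p-orbital electron; the pyrrole-type nitrogen donates its lone pair from the p orbital. The ring is fully conjugated.
Tallying contributions gives 4 × 2 = 8 from the double-bond units + 2 from the NH atom = 10.
That gives a 4n+2 count (10, n = 2).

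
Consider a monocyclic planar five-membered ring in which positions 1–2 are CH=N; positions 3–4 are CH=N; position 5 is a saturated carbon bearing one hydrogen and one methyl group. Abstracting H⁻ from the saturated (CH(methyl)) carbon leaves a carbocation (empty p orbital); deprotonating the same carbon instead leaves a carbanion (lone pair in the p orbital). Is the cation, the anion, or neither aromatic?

The anion

In both ions every ring atom is sp² and contributes a p orbital, so both rings are fully conjugated.
Cation: 2 × 2 + 0 = 4 π electrons → 4(1), antiaromatic.
Anion: 2 × 2 + 2 = 6 π electrons → 4(1)+2, aromatic.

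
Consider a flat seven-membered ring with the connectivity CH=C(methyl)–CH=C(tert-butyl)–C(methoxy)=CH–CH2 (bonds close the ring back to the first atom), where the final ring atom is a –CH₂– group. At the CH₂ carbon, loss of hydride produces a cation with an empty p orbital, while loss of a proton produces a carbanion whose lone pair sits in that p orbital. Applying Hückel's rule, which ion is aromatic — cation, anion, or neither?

The cation

Both ions have a continuous loop of p orbitals — each ring atom is sp².
Cation: 3 × 2 + 0 = 6 π electrons → 4(1)+2, aromatic.
Anion: 3 × 2 + 2 = 8 π electrons → 4(2), antiaromatic.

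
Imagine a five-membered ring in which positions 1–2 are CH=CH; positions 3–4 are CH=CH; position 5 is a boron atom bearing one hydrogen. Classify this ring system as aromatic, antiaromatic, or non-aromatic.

Antiaromatic

All ring atoms are sp² and supply a p orbital to the ring (each doubly-bonded ring atom is sp² with one p-orbital electron; the boron has an empty p orbital); the conjugation is uninterrupted.
π-electron count: 2 × 2 = 4 from the double-bond units + 0 from the BH atom = 4.
4 is a 4n count (n = 1), so the planar conjugated ring is antiaromatic.
(This ring is borole.)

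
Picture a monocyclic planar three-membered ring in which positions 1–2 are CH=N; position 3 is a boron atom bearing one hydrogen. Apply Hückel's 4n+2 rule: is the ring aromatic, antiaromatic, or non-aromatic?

Aromatic

All ring atoms are sp² and supply a p orbital to the ring (the double-bond atoms are sp², each contributing one p electron; the doubly-bonded nitrogens are pyridine-type — their lone pairs lie in the ring plane, leaving one electron in the p orbital; the boron has an empty p orbital); the conjugation is uninterrupted.
Counting π electrons: 1 × 2 = 2 from the double-bond unit + 0 from the BH atom = 2.
That gives a 4n+2 count (2, n = 0).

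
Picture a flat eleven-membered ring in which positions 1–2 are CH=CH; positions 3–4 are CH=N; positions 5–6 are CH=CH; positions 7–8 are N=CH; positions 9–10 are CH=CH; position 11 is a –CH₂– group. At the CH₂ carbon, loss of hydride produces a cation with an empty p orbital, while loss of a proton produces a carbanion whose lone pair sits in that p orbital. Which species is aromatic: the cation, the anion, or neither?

Once that carbon is sp², every ring atom has a p orbital and both ions are fully conjugated.
Cation: 5 × 2 + 0 = 10 π electrons → 4(2)+2, aromatic.
Anion: 5 × 2 + 2 = 12 π electrons → 4(3), antiaromatic.

The cation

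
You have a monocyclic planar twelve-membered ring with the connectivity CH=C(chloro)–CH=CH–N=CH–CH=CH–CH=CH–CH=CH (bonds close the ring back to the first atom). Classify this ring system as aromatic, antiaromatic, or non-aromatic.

Every ring atom contributes a p orbital perpendicular to the ring (the double-bond atoms are sp², each contributing one p electron; the doubly-bonded nitrogens are pyridine-type — their lone pairs lie in the ring plane, leaving one electron in the p orbital), so the π system is cyclic and fully conjugated.
Adding the contributions, 6 × 2 = 12 from the 6 double-bond units.
A 4n π count (12, n = 3) in a planar conjugated ring means antiaromatic.

Antiaromatic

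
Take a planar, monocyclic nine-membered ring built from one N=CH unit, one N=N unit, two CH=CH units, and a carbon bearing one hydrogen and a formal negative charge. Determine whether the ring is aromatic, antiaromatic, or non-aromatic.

The p orbitals form a continuous loop: every atom in a ring double bond is sp² and brings one electron to the p orbital; each =N– nitrogen is pyridine-type (lone pair in the sp² plane, one electron in the p orbital); the carbanion's lone pair occupies the p orbital. The ring is fully conjugated.
Adding the contributions, 4 × 2 = 8 from the double-bond units + 2 from the CH(-) atom = 10.
That gives a 4n+2 count (10, n = 2).

Aromatic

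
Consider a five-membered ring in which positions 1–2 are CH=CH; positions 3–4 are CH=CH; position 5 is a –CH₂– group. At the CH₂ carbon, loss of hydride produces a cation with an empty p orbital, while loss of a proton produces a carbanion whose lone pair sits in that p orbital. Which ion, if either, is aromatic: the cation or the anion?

In either ion the ring is fully conjugated: every atom, including the new sp² carbon, supplies a p orbital.
Cation: 2 × 2 + 0 = 4 π electrons → 4(1), antiaromatic.
Anion: 2 × 2 + 2 = 6 π electrons → 4(1)+2, aromatic.

The anion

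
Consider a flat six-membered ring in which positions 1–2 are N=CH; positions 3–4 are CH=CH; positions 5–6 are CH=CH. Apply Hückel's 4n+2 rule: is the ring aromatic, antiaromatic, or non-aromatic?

Aromatic

All ring atoms are sp² and supply a p orbital to the ring (every atom in a ring double bond is sp² and brings one electron to the p orbital; each =N– nitrogen is pyridine-type (lone pair in the sp² plane, one electron in the p orbital)); the conjugation is uninterrupted.
π-electron count: 3 × 2 = 6 from the 3 double-bond units.
With 6 π electrons (n = 1), the Hückel 4n+2 condition holds.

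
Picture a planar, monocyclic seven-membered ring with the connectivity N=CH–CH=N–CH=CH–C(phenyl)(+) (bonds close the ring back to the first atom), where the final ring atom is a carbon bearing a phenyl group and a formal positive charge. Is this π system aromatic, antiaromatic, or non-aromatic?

Every ring atom contributes a p orbital perpendicular to the ring (every atom in a ring double bond is sp² and brings one electron to the p orbital; each =N– nitrogen is pyridine-type (lone pair in the sp² plane, one electron in the p orbital); the carbocation has an empty p orbital), so the π system is cyclic and fully conjugated.
Tallying contributions gives 3 × 2 = 6 from the double-bond units + 0 from the C(phenyl)(+) atom = 6.
That gives a 4n+2 count (6, n = 1).

Aromatic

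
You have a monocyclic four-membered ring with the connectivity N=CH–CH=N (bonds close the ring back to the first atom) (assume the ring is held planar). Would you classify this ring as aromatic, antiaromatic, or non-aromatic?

Every ring atom contributes a p orbital perpendicular to the ring (the double-bond atoms are sp², each contributing one p electron; each sp² =N– keeps its lone pair in-plane and puts one electron into the π system), so the π system is cyclic and fully conjugated.
Tallying contributions gives 2 × 2 = 4 from the 2 double-bond units.
A 4n π count (4, n = 1) in a planar conjugated ring means antiaromatic.

Antiaromatic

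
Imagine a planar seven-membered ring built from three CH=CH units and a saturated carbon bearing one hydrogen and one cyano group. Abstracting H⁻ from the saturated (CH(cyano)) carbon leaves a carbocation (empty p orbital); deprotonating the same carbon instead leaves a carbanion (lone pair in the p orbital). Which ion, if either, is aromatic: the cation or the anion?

Once that carbon is sp², every ring atom has a p orbital and both ions are fully conjugated.
Cation: 3 × 2 + 0 = 6 π electrons → 4(1)+2, aromatic.
Anion: 3 × 2 + 2 = 8 π electrons → 4(2), antiaromatic.

The cation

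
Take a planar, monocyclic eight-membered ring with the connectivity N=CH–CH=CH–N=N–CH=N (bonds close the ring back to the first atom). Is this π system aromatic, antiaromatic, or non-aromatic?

Antiaromatic

Check conjugation: every atom in a ring double bond is sp² and brings one electron to the p orbital; each =N– nitrogen is pyridine-type (lone pair in the sp² plane, one electron in the p orbital) — every position has a p orbital, so the cyclic π system is continuous.
Tallying contributions gives 4 × 2 = 8 from the 4 double-bond units.
8 = 4(2); a planar, fully conjugated 4n system is antiaromatic.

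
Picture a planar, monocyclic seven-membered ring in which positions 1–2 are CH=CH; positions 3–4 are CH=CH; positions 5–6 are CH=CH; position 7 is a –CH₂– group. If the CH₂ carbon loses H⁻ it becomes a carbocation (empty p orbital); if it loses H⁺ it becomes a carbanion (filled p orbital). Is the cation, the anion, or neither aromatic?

The cation

Both ions have a continuous loop of p orbitals — each ring atom is sp².
Cation: 3 × 2 + 0 = 6 π electrons → 4(1)+2, aromatic.
Anion: 3 × 2 + 2 = 8 π electrons → 4(2), antiaromatic.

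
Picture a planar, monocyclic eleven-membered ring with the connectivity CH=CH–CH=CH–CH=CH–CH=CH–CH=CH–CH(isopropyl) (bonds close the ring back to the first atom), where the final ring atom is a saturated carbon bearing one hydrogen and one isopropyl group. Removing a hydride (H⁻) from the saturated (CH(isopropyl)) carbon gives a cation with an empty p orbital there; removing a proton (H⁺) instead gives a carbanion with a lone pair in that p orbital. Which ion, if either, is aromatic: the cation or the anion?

Once that carbon is sp², every ring atom has a p orbital and both ions are fully conjugated.
Cation: 5 × 2 + 0 = 10 π electrons → 4(2)+2, aromatic.
Anion: 5 × 2 + 2 = 12 π electrons → 4(3), antiaromatic.

The cation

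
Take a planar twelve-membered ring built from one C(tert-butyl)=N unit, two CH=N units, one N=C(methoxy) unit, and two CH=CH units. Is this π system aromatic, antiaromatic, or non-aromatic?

Check conjugation: every atom in a ring double bond is sp² and brings one electron to the p orbital; each sp² =N– keeps its lone pair in-plane and puts one electron into the π system — every position has a p orbital, so the cyclic π system is continuous.
π-electron count: 6 × 2 = 12 from the 6 double-bond units.
A 4n π count (12, n = 3) in a planar conjugated ring means antiaromatic.

Antiaromatic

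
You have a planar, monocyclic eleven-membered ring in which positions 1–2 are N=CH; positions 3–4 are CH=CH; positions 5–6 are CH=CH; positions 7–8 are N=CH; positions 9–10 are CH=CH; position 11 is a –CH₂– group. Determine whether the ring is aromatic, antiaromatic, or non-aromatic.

Non-aromatic

The CH2 position has four σ bonds — the tetrahedral CH₂ carbon is sp³ and has no p orbital in the ring π system — so the cyclic conjugation is interrupted.
A ring that is not fully conjugated cannot be aromatic or antiaromatic regardless of its π-electron count.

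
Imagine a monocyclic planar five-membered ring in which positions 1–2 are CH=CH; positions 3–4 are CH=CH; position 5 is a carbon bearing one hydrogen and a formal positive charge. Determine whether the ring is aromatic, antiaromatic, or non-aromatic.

Antiaromatic

The p orbitals form a continuous loop: every atom in a ring double bond is sp² and brings one electron to the p orbital; the carbocation has an empty p orbital. The ring is fully conjugated.
Tallying contributions gives 2 × 2 = 4 from the double-bond units + 0 from the CH(+) atom = 4.
A 4n π count (4, n = 1) in a planar conjugated ring means antiaromatic.
This is the cyclopentadienyl cation.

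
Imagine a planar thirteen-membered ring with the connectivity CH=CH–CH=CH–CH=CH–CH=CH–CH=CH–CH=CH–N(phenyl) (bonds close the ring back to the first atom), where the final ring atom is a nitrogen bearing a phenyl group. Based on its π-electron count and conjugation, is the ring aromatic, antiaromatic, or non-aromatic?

Aromatic

The p orbitals form a continuous loop: the double-bond atoms are sp², each contributing one p electron; the pyrrole-type nitrogen donates its lone pair from the p orbital. The ring is fully conjugated.
π-electron count: 6 × 2 = 12 from the double-bond units + 2 from the N(phenyl) atom = 14.
14 = 4(3) + 2, which satisfies Hückel's 4n+2 rule.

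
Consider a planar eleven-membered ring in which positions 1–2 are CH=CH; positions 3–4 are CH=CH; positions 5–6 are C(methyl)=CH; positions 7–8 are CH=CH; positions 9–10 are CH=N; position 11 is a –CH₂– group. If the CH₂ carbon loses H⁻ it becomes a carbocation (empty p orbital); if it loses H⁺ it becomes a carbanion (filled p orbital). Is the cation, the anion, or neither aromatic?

The cation

Both ions have a continuous loop of p orbitals — each ring atom is sp².
Cation: 5 × 2 + 0 = 10 π electrons → 4(2)+2, aromatic.
Anion: 5 × 2 + 2 = 12 π electrons → 4(3), antiaromatic.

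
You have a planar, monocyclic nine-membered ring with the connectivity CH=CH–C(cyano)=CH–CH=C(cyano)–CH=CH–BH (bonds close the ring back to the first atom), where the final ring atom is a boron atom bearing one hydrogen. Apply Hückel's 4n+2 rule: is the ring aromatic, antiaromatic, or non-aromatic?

Antiaromatic

Check conjugation: each doubly-bonded ring atom is sp² with one p-orbital electron; the boron has an empty p orbital — every position has a p orbital, so the cyclic π system is continuous.
Counting π electrons: 4 × 2 = 8 from the double-bond units + 0 from the BH atom = 8.
A 4n π count (8, n = 2) in a planar conjugated ring means antiaromatic.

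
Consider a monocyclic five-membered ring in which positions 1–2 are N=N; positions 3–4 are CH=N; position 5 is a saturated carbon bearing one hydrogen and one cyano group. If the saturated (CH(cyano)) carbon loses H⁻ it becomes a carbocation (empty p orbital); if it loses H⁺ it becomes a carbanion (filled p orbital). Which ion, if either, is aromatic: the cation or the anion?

The anion

In either ion the ring is fully conjugated: every atom, including the new sp² carbon, supplies a p orbital.
Cation: 2 × 2 + 0 = 4 π electrons → 4(1), antiaromatic.
Anion: 2 × 2 + 2 = 6 π electrons → 4(1)+2, aromatic.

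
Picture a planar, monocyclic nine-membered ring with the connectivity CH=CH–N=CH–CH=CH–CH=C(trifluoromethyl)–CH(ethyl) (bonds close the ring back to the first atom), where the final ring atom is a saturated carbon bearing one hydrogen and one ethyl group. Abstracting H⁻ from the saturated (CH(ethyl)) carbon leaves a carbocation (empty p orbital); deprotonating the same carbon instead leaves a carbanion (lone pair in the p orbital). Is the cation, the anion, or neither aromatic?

The anion

Once that carbon is sp², every ring atom has a p orbital and both ions are fully conjugated.
Cation: 4 × 2 + 0 = 8 π electrons → 4(2), antiaromatic.
Anion: 4 × 2 + 2 = 10 π electrons → 4(2)+2, aromatic.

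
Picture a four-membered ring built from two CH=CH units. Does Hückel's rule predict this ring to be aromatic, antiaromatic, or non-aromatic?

Every ring atom contributes a p orbital perpendicular to the ring (the double-bond atoms are sp², each contributing one p electron), so the π system is cyclic and fully conjugated.
Tallying contributions gives 2 × 2 = 4 from the 2 double-bond units.
A 4n π count (4, n = 1) in a planar conjugated ring means antiaromatic.
(The species described is cyclobutadiene.)

Antiaromatic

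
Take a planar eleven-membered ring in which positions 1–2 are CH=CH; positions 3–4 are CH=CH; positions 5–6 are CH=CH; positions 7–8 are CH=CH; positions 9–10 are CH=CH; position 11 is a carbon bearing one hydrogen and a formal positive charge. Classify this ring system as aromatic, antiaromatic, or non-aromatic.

Aromatic

All ring atoms are sp² and supply a p orbital to the ring (each doubly-bonded ring atom is sp² with one p-orbital electron; the carbocation has an empty p orbital); the conjugation is uninterrupted.
Tallying contributions gives 5 × 2 = 10 from the double-bond units + 0 from the CH(+) atom = 10.
With 10 π electrons (n = 2), the Hückel 4n+2 condition holds.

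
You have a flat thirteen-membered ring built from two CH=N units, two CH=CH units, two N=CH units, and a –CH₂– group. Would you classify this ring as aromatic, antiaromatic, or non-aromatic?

Because the tetrahedral CH₂ carbon is sp³ and has no p orbital in the ring π system at the CH2 position, the π system cannot extend all the way around the ring.
Hückel's rule only applies to fully conjugated rings, so this one is simply non-aromatic.

Non-aromatic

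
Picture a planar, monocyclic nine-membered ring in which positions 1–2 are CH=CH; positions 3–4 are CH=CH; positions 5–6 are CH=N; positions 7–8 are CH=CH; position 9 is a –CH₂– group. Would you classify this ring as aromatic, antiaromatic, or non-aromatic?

At the CH2 position, the tetrahedral CH₂ carbon is sp³ and has no p orbital in the ring π system; the ring's p-orbital overlap is broken there.
A ring that is not fully conjugated cannot be aromatic or antiaromatic regardless of its π-electron count.

Non-aromatic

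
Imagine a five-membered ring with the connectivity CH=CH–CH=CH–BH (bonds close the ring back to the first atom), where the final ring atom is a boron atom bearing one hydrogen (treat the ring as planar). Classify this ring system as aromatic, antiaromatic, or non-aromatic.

Every ring atom contributes a p orbital perpendicular to the ring (the double-bond atoms are sp², each contributing one p electron; the boron has an empty p orbital), so the π system is cyclic and fully conjugated.
Counting π electrons: 2 × 2 = 4 from the double-bond units + 0 from the BH atom = 4.
With 4 = 4·1 π electrons, Hückel's rule classifies the planar ring as antiaromatic.
This is borole.

Antiaromatic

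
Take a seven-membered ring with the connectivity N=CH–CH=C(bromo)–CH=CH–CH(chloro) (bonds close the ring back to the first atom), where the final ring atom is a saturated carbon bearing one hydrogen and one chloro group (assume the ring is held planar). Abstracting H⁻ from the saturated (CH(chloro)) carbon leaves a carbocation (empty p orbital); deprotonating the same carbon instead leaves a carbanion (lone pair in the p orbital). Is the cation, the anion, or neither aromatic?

Both ions have a continuous loop of p orbitals — each ring atom is sp².
Cation: 3 × 2 + 0 = 6 π electrons → 4(1)+2, aromatic.
Anion: 3 × 2 + 2 = 8 π electrons → 4(2), antiaromatic.

The cation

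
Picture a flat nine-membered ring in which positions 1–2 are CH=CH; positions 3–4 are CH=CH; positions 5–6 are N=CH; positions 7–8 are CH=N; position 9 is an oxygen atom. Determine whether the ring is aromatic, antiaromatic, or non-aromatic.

All ring atoms are sp² and supply a p orbital to the ring (each doubly-bonded ring atom is sp² with one p-orbital electron; each sp² =N– keeps its lone pair in-plane and puts one electron into the π system; the oxygen donates one lone pair from its p orbital); the conjugation is uninterrupted.
Adding the contributions, 4 × 2 = 8 from the double-bond units + 2 from the O atom = 10.
With 10 π electrons (n = 2), the Hückel 4n+2 condition holds.

Aromatic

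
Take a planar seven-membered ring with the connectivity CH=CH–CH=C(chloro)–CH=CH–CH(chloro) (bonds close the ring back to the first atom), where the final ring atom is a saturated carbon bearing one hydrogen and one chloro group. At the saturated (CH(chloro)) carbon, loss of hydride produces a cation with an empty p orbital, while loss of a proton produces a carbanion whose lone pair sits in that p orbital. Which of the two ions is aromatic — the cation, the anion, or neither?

The cation

In either ion the ring is fully conjugated: every atom, including the new sp² carbon, supplies a p orbital.
Cation: 3 × 2 + 0 = 6 π electrons → 4(1)+2, aromatic.
Anion: 3 × 2 + 2 = 8 π electrons → 4(2), antiaromatic.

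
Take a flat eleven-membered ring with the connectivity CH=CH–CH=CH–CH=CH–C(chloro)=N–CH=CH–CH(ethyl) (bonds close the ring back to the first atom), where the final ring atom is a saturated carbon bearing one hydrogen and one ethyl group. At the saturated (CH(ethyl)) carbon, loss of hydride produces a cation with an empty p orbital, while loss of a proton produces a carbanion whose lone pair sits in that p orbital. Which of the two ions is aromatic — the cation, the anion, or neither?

In both ions every ring atom is sp² and contributes a p orbital, so both rings are fully conjugated.
Cation: 5 × 2 + 0 = 10 π electrons → 4(2)+2, aromatic.
Anion: 5 × 2 + 2 = 12 π electrons → 4(3), antiaromatic.

The cation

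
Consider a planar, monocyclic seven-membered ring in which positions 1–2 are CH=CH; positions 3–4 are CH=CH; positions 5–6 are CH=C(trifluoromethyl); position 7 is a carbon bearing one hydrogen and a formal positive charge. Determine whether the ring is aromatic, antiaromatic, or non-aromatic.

The p orbitals form a continuous loop: each doubly-bonded ring atom is sp² with one p-orbital electron; the carbocation has an empty p orbital. The ring is fully conjugated.
π-electron count: 3 × 2 = 6 from the double-bond units + 0 from the CH(+) atom = 6.
With 6 π electrons (n = 1), the Hückel 4n+2 condition holds.

Aromatic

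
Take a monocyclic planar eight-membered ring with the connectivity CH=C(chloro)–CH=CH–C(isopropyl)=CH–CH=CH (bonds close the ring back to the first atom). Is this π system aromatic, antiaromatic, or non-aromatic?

Every ring atom contributes a p orbital perpendicular to the ring (every atom in a ring double bond is sp² and brings one electron to the p orbital), so the π system is cyclic and fully conjugated.
Tallying contributions gives 4 × 2 = 8 from the 4 double-bond units.
8 is a 4n count (n = 2), so the planar conjugated ring is antiaromatic.

Antiaromatic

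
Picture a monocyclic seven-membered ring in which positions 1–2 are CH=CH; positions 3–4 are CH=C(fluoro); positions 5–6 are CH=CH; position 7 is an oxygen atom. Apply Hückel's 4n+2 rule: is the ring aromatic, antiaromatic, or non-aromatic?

The p orbitals form a continuous loop: the double-bond atoms are sp², each contributing one p electron; the oxygen donates one lone pair from its p orbital. The ring is fully conjugated.
π-electron count: 3 × 2 = 6 from the double-bond units + 2 from the O atom = 8.
8 = 4(2); a planar, fully conjugated 4n system is antiaromatic.

Antiaromatic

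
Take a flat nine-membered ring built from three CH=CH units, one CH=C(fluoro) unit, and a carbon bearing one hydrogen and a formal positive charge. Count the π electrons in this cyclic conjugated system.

Every ring atom contributes a p orbital perpendicular to the ring (the double-bond atoms are sp², each contributing one p electron; the carbocation has an empty p orbital), so the π system is cyclic and fully conjugated.
Tallying contributions gives 4 × 2 = 8 from the double-bond units + 0 from the CH(+) atom = 8.

8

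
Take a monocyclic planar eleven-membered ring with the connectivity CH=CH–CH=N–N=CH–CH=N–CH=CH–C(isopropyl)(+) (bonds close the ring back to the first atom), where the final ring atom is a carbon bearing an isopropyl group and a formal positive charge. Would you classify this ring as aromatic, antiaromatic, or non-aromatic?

Aromatic

The p orbitals form a continuous loop: each doubly-bonded ring atom is sp² with one p-orbital electron; each =N– nitrogen is pyridine-type (lone pair in the sp² plane, one electron in the p orbital); the carbocation has an empty p orbital. The ring is fully conjugated.
Counting π electrons: 5 × 2 = 10 from the double-bond units + 0 from the C(isopropyl)(+) atom = 10.
10 = 4(2) + 2, which satisfies Hückel's 4n+2 rule.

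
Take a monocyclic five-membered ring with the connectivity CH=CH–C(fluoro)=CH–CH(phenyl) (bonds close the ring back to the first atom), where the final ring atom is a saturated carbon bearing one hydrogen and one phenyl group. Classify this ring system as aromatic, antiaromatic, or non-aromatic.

At the CH(phenyl) position, that saturated carbon is sp³ and has no p orbital in the ring π system; the ring's p-orbital overlap is broken there.
Without a continuous loop of overlapping p orbitals the Hückel electron count never comes into play.

Non-aromatic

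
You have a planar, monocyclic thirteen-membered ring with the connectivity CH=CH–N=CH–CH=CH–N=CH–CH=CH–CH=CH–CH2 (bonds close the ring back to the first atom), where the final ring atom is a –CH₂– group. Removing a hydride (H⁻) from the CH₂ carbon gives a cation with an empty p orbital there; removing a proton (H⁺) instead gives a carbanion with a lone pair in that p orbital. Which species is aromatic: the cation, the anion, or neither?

Once that carbon is sp², every ring atom has a p orbital and both ions are fully conjugated.
Cation: 6 × 2 + 0 = 12 π electrons → 4(3), antiaromatic.
Anion: 6 × 2 + 2 = 14 π electrons → 4(3)+2, aromatic.

The anion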